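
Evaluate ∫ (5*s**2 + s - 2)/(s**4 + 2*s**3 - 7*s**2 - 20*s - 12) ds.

Factor the denominator: (s - 3)*(s + 1)*(s + 2)**2.
Partial-fraction decomposition: 1/(25*(s + 2)) + 16/(5*(s + 2)**2) - 1/(2*(s + 1)) + 23/(50*(s - 3)).
Integrate each term; A/(s−a) gives A·log|s−a|; A/(s−a)² gives −A/(s−a).

23*log(s - 3)/50 - log(s + 1)/2 + log(s + 2)/25 - 16/(5*s + 10) + C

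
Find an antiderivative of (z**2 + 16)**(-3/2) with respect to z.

Substitute z = 4·tan(θ), so dz = 4·sec(θ)^2 dθ and the radical becomes sqrt(z**2 + 16) = 4·sec(θ) by the Pythagorean identity.
Integrate the resulting trig expression in θ, then back-substitute tan(θ) = z/4, sec(θ) = sqrt(z**2 + 16)/4 (absorbing any constant into C).

z/(16*sqrt(z**2 + 16)) + C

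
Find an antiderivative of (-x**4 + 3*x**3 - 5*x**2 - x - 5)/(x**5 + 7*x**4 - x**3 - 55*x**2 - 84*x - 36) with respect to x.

-53*log(x - 3)/720 - 687*log(x + 1)/400 + 63*log(x + 2)/20 - 2123*log(x + 6)/900 - 13/(20*x + 20) + C

Factor the denominator: (x - 3)*(x + 1)**2*(x + 2)*(x + 6).
Partial-fraction decomposition: -2123/(900*(x + 6)) + 63/(20*(x + 2)) - 687/(400*(x + 1)) + 13/(20*(x + 1)**2) - 53/(720*(x - 3)).
Integrate each term; A/(x−a) gives A·log|x−a|; A/(x−a)² gives −A/(x−a).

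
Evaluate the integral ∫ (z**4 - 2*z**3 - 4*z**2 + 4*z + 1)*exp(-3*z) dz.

Use integration by parts with u = z**4 - 2*z**3 - 4*z**2 + 4*z + 1, dv = exp(-3*z) dz, so v = -exp(-3*z)/3.
Apply parts 4 times (tabular method): alternate signs, differentiate u down to 0, integrate dv up.

(-27*z**4 + 18*z**3 + 126*z**2 - 24*z - 35)*exp(-3*z)/81 + C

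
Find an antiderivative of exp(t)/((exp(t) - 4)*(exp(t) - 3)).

Let u = e^t, du = e^t dt.
The integral becomes ∫ du/((u-4)(u-3)); decompose into partial fractions.

log(exp(t) - 4) - log(exp(t) - 3) + C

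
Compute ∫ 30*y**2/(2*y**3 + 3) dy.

5*log(2*y**3 + 3) + C

Let u = 2*y**3 + 3, so du = (6*y**2) dy.
Rewriting, the integral becomes 5·∫ 1/u du = 5·log(u).
Substituting back, u = 2*y**3 + 3.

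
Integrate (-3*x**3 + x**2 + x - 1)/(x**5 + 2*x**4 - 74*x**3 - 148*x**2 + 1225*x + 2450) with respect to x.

-487*log(x - 7)/1512 + 173*log(x - 5)/840 + 5*log(x + 2)/189 - 197*log(x + 5)/360 + 107*log(x + 7)/168 + C

Factor the denominator: (x - 7)*(x - 5)*(x + 2)*(x + 5)*(x + 7).
Partial-fraction decomposition: 107/(168*(x + 7)) - 197/(360*(x + 5)) + 5/(189*(x + 2)) + 173/(840*(x - 5)) - 487/(1512*(x - 7)).
Integrate each term: A/(x−a) contributes A·log|x−a|.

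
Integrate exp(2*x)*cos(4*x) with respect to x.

Let I denote the integral. Integrate by parts with u = cos(4*x), dv = exp(2*x) dx, so v = exp(2*x)/2: I = exp(2*x)*cos(4*x)/2 + 2·∫ exp(2*x)*sin(4*x) dx.
Apply parts again with u = sin(4*x), dv = exp(2*x) dx: ∫ exp(2*x)*sin(4*x) dx = exp(2*x)*sin(4*x)/2 − 2·I. Substituting back brings back I: I = exp(2*x)*sin(4*x) + exp(2*x)*cos(4*x)/2 − 4·I.
Solving for I: (1 + 4)·I equals the remaining terms, so I = (1/5)·(exp(2*x)*sin(4*x) + exp(2*x)*cos(4*x)/2).

exp(2*x)*sin(4*x)/5 + exp(2*x)*cos(4*x)/10 + C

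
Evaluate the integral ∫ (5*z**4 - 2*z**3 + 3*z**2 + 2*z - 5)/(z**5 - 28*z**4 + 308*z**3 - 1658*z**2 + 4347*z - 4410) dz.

-53885*log(z - 7)/32 + 6163*log(z - 6)/3 - 2955*log(z - 5)/8 + 379*log(z - 3)/96 - 11475/(8*z - 56) + C

Factor the denominator: (z - 7)**2*(z - 6)*(z - 5)*(z - 3).
Partial-fraction decomposition: 379/(96*(z - 3)) - 2955/(8*(z - 5)) + 6163/(3*(z - 6)) - 53885/(32*(z - 7)) + 11475/(8*(z - 7)**2).
Integrate each term; A/(z−a) gives A·log|z−a|; A/(z−a)² gives −A/(z−a).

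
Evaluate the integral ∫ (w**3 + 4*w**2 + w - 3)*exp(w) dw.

Use integration by parts with u = w**3 + 4*w**2 + w - 3, dv = exp(w) dw, so v = exp(w).
Apply parts 3 times (tabular method): alternate signs, differentiate u down to 0, integrate dv up.

(w**3 + w**2 - w - 2)*exp(w) + C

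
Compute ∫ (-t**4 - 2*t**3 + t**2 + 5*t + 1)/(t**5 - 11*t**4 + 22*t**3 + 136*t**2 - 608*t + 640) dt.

Factor the denominator: (t - 5)*(t - 4)**2*(t - 2)*(t + 4).
Partial-fraction decomposition: -131/(3456*(t + 4)) + 17/(72*(t - 2)) + 3753/(128*(t - 4)) + 347/(16*(t - 4)**2) - 824/(27*(t - 5)).
Integrate each term; A/(t−a) gives A·log|t−a|; A/(t−a)² gives −A/(t−a).

-824*log(t - 5)/27 + 3753*log(t - 4)/128 + 17*log(t - 2)/72 - 131*log(t + 4)/3456 - 347/(16*t - 64) + C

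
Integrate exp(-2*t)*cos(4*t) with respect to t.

exp(-2*t)*sin(4*t)/5 - exp(-2*t)*cos(4*t)/10 + C

Let I denote the integral. Integrate by parts with u = cos(4*t), dv = exp(-2*t) dt, so v = -exp(-2*t)/2: I = -exp(-2*t)*cos(4*t)/2 − 2·∫ exp(-2*t)*sin(4*t) dt.
Apply parts again with u = sin(4*t), dv = exp(-2*t) dt: ∫ exp(-2*t)*sin(4*t) dt = -exp(-2*t)*sin(4*t)/2 + 2·I. Substituting back brings back I: I = exp(-2*t)*sin(4*t) - exp(-2*t)*cos(4*t)/2 − 4·I.
Solving for I: (1 + 4)·I equals the remaining terms, so I = (1/5)·(exp(-2*t)*sin(4*t) - exp(-2*t)*cos(4*t)/2).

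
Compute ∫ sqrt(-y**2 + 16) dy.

y*sqrt(-y**2 + 16)/2 + 8*asin(y/4) + C

Substitute y = 4·sin(θ), so dy = 4·cos(θ) dθ and the radical becomes sqrt(-y**2 + 16) = 4·cos(θ) by the Pythagorean identity.
Integrate the resulting trig expression in θ, then back-substitute θ = asin(y/4), sin(θ) = y/4, cos(θ) = sqrt(-y**2 + 16)/4 (absorbing any constant into C).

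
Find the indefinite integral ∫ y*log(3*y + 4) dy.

Use integration by parts with u = log(3*y + 4), dv = y dy.
Then du = 3/(3*y + 4) dy and v = y**2/2.

y**2*log(3*y + 4)/2 - y**2/4 + 2*y/3 - 8*log(3*y + 4)/9 + C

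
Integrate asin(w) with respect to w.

Use integration by parts with u = arcsin(w), dv = dw.
Then du = 1/sqrt(-w**2 + 1) dw.

w*asin(w) + sqrt(-w**2 + 1) + C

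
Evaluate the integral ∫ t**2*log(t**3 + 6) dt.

Let u = t**3 + 6, so du = (3*t**2) dt.
The integral becomes (1/3)·∫ log(u) du; integrate by parts with u′=log(u), dv′=du.

t**3*log(t**3 + 6)/3 - t**3/3 + 2*log(t**3 + 6) + C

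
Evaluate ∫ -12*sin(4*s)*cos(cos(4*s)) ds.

Let u = cos(4*s), so du = (-4*sin(4*s)) ds.
Rewriting, the integral becomes 3·∫ cos(u) du = 3·sin(u).
Substituting back, u = cos(4*s).

3*sin(cos(4*s)) + C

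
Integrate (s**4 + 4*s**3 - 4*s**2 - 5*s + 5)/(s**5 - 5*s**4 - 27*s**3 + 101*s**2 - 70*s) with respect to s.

-log(s)/14 + 3547*log(s - 7)/2520 - 27*log(s - 2)/70 + log(s - 1)/36 + 11*log(s + 5)/504 + C

Factor the denominator: s*(s - 7)*(s - 2)*(s - 1)*(s + 5).
Partial-fraction decomposition: 11/(504*(s + 5)) + 1/(36*(s - 1)) - 27/(70*(s - 2)) + 3547/(2520*(s - 7)) - 1/(14*s).
Integrate each term: A/(s−a) contributes A·log|s−a|.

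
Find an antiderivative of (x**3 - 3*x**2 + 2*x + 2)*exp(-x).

Use integration by parts with u = x**3 - 3*x**2 + 2*x + 2, dv = exp(-x) dx, so v = -exp(-x).
Apply parts 3 times (tabular method): alternate signs, differentiate u down to 0, integrate dv up.

(-x**3 - 2*x - 4)*exp(-x) + C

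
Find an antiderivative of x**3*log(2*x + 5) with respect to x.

Use integration by parts with u = log(2*x + 5), dv = x**3 dx.
Then du = 2/(2*x + 5) dx and v = x**4/4.

x**4*log(2*x + 5)/4 - x**4/16 + 5*x**3/24 - 25*x**2/32 + 125*x/32 - 625*log(2*x + 5)/64 + C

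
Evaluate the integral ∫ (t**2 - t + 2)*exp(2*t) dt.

Use integration by parts with u = t**2 - t + 2, dv = exp(2*t) dt, so v = exp(2*t)/2.
Apply parts 2 times (tabular method): alternate signs, differentiate u down to 0, integrate dv up.

(t**2 - 2*t + 3)*exp(2*t)/2 + C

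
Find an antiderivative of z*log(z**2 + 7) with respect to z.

z**2*log(z**2 + 7)/2 - z**2/2 + 7*log(z**2 + 7)/2 + C

Let u = z**2 + 7, so du = (2*z) dz.
The integral becomes (1/2)·∫ log(u) du; integrate by parts with u′=log(u), dv′=du.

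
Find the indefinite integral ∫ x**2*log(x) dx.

Use integration by parts with u = log(x), dv = x**2 dx.
Then du = 1/x dx and v = x**3/3.

x**3*log(x)/3 - x**3/9 + C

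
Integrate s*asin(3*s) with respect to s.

Use integration by parts with u = arcsin(3*s), dv = s ds.
Then du = 3/sqrt(-9*s**2 + 1) ds.

s**2*asin(3*s)/2 + s*sqrt(-9*s**2 + 1)/12 - asin(3*s)/36 + C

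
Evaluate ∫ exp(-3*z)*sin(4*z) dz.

Let I denote the integral. Integrate by parts with u = sin(4*z), dv = exp(-3*z) dz, so v = -exp(-3*z)/3: I = -exp(-3*z)*sin(4*z)/3 + (4/3)·∫ exp(-3*z)*cos(4*z) dz.
Apply parts again with u = cos(4*z), dv = exp(-3*z) dz: ∫ exp(-3*z)*cos(4*z) dz = -exp(-3*z)*cos(4*z)/3 − (4/3)·I. Substituting back brings back I: I = -exp(-3*z)*sin(4*z)/3 - 4*exp(-3*z)*cos(4*z)/9 − (16/9)·I.
Solving for I: (1 + 16/9)·I equals the remaining terms, so I = (9/25)·(-exp(-3*z)*sin(4*z)/3 - 4*exp(-3*z)*cos(4*z)/9).

-3*exp(-3*z)*sin(4*z)/25 - 4*exp(-3*z)*cos(4*z)/25 + C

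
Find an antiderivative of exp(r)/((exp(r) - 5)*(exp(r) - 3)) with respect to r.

Let u = e^r, du = e^r dr.
The integral becomes ∫ du/((u-3)(u-5)); decompose into partial fractions.

log(exp(r) - 5)/2 - log(exp(r) - 3)/2 + C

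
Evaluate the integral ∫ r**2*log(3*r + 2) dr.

Use integration by parts with u = log(3*r + 2), dv = r**2 dr.
Then du = 3/(3*r + 2) dr and v = r**3/3.

r**3*log(3*r + 2)/3 - r**3/9 + r**2/9 - 4*r/27 + 8*log(3*r + 2)/81 + C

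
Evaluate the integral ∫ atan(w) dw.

w*atan(w) - log(w**2 + 1)/2 + C

Use integration by parts with u = arctan(w), dv = dw.
Then du = 1/(w**2 + 1) dw.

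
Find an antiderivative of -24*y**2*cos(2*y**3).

Let u = 2*y**3, so du = (6*y**2) dy.
Rewriting, the integral becomes -4·∫ cos(u) du = -4·sin(u).
Substituting back, u = 2*y**3.

-4*sin(2*y**3) + C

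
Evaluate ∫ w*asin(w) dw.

Use integration by parts with u = arcsin(w), dv = w dw.
Then du = 1/sqrt(-w**2 + 1) dw.

w**2*asin(w)/2 + w*sqrt(-w**2 + 1)/4 - asin(w)/4 + C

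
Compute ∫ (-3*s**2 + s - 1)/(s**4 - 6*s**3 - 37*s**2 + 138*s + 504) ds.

-141*log(s - 7)/110 + 103*log(s - 6)/90 - 31*log(s + 3)/90 + 53*log(s + 4)/110 + C

Factor the denominator: (s - 7)*(s - 6)*(s + 3)*(s + 4).
Partial-fraction decomposition: 53/(110*(s + 4)) - 31/(90*(s + 3)) + 103/(90*(s - 6)) - 141/(110*(s - 7)).
Integrate each term: A/(s−a) contributes A·log|s−a|.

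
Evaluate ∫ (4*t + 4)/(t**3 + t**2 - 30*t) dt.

-2*log(t)/15 + 24*log(t - 5)/55 - 10*log(t + 6)/33 + C

Factor the denominator: t*(t - 5)*(t + 6).
Partial-fraction decomposition: -10/(33*(t + 6)) + 24/(55*(t - 5)) - 2/(15*t).
Integrate each term: A/(t−a) contributes A·log|t−a|.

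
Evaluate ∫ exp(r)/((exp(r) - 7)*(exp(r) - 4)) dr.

log(exp(r) - 7)/3 - log(exp(r) - 4)/3 + C

Let u = e^r, du = e^r dr.
The integral becomes ∫ du/((u-7)(u-4)); decompose into partial fractions.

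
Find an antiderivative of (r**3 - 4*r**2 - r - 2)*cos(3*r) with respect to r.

Use integration by parts with u = r**3 - 4*r**2 - r - 2, dv = cos(3*r) dr, so v = sin(3*r)/3.
Apply parts 3 times (tabular method): alternate signs, differentiate u down to 0, integrate dv up.

r**3*sin(3*r)/3 - 4*r**2*sin(3*r)/3 + r**2*cos(3*r)/3 - 5*r*sin(3*r)/9 - 8*r*cos(3*r)/9 - 10*sin(3*r)/27 - 5*cos(3*r)/27 + C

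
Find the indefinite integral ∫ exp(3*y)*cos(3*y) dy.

Let I denote the integral. Integrate by parts with u = cos(3*y), dv = exp(3*y) dy, so v = exp(3*y)/3: I = exp(3*y)*cos(3*y)/3 + ∫ exp(3*y)*sin(3*y) dy.
Apply parts again with u = sin(3*y), dv = exp(3*y) dy: ∫ exp(3*y)*sin(3*y) dy = exp(3*y)*sin(3*y)/3 − I. Substituting back brings back I: I = exp(3*y)*sin(3*y)/3 + exp(3*y)*cos(3*y)/3 − I.
Solving for I: (1 + 1)·I equals the remaining terms, so I = (1/2)·(exp(3*y)*sin(3*y)/3 + exp(3*y)*cos(3*y)/3).

exp(3*y)*sin(3*y)/6 + exp(3*y)*cos(3*y)/6 + C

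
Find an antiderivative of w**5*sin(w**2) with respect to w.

Let u = w², du = 2w dw; rewrite as (1/2)∫ u^2·sin(1u) du.
Now integrate by parts 2 times.

-w**4*cos(w**2)/2 + w**2*sin(w**2) + cos(w**2) + C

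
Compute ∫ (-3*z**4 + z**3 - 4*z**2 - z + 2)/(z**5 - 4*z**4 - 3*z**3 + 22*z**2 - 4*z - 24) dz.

-253*log(z - 3)/20 + 373*log(z - 2)/36 + 5*log(z + 1)/36 - 17*log(z + 2)/20 - 14/(3*z - 6) + C

Factor the denominator: (z - 3)*(z - 2)**2*(z + 1)*(z + 2).
Partial-fraction decomposition: -17/(20*(z + 2)) + 5/(36*(z + 1)) + 373/(36*(z - 2)) + 14/(3*(z - 2)**2) - 253/(20*(z - 3)).
Integrate each term; A/(z−a) gives A·log|z−a|; A/(z−a)² gives −A/(z−a).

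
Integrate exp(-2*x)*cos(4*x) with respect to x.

Let I denote the integral. Integrate by parts with u = cos(4*x), dv = exp(-2*x) dx, so v = -exp(-2*x)/2: I = -exp(-2*x)*cos(4*x)/2 − 2·∫ exp(-2*x)*sin(4*x) dx.
Apply parts again with u = sin(4*x), dv = exp(-2*x) dx: ∫ exp(-2*x)*sin(4*x) dx = -exp(-2*x)*sin(4*x)/2 + 2·I. Substituting back brings back I: I = exp(-2*x)*sin(4*x) - exp(-2*x)*cos(4*x)/2 − 4·I.
Solving for I: (1 + 4)·I equals the remaining terms, so I = (1/5)·(exp(-2*x)*sin(4*x) - exp(-2*x)*cos(4*x)/2).

exp(-2*x)*sin(4*x)/5 - exp(-2*x)*cos(4*x)/10 + C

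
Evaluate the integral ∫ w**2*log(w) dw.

w**3*log(w)/3 - w**3/9 + C

Use integration by parts with u = log(w), dv = w**2 dw.
Then du = 1/w dw and v = w**3/3.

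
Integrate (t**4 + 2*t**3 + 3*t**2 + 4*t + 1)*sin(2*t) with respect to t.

Use integration by parts with u = t**4 + 2*t**3 + 3*t**2 + 4*t + 1, dv = sin(2*t) dt, so v = -cos(2*t)/2.
Apply parts 4 times (tabular method): alternate signs, differentiate u down to 0, integrate dv up.

-t**4*cos(2*t)/2 + t**3*sin(2*t) - t**3*cos(2*t) + 3*t**2*sin(2*t)/2 - t*cos(2*t)/2 + sin(2*t)/4 - cos(2*t)/2 + C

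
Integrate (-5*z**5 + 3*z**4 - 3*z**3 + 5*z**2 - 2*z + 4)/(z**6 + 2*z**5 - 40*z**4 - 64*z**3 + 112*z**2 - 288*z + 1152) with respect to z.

Factor the denominator: (z - 6)*(z - 2)*(z + 4)*(z + 6)*(z**2 + 4).
Partial-fraction decomposition: -(97*z - 118)/(800*(z**2 + 4)) - 10903/(1920*(z + 6)) + 1543/(600*(z + 4)) + 29/(384*(z - 2)) - 8867/(4800*(z - 6)).
Integrate each term; A/(z−a) gives A·log|z−a|; the (Bz+D)/(z²+p²) term gives a log and an atan.

-8867*log(z - 6)/4800 + 29*log(z - 2)/384 + 1543*log(z + 4)/600 - 10903*log(z + 6)/1920 - 97*log(z**2 + 4)/1600 + 59*atan(z/2)/800 + C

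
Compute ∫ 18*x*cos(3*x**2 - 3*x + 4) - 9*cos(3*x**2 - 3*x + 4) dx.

Let u = 3*x**2 - 3*x + 4, so du = (6*x - 3) dx.
Rewriting, the integral becomes 3·∫ cos(u) du = 3·sin(u).
Substituting back, u = 3*x**2 - 3*x + 4.

3*sin(3*x**2 - 3*x + 4) + C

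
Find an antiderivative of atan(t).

Use integration by parts with u = arctan(t), dv = dt.
Then du = 1/(t**2 + 1) dt.

t*atan(t) - log(t**2 + 1)/2 + C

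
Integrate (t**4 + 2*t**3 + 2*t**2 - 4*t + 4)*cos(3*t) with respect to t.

t**4*sin(3*t)/3 + 2*t**3*sin(3*t)/3 + 4*t**3*cos(3*t)/9 + 2*t**2*sin(3*t)/9 + 2*t**2*cos(3*t)/3 - 16*t*sin(3*t)/9 + 4*t*cos(3*t)/27 + 104*sin(3*t)/81 - 16*cos(3*t)/27 + C

Use integration by parts with u = t**4 + 2*t**3 + 2*t**2 - 4*t + 4, dv = cos(3*t) dt, so v = sin(3*t)/3.
Apply parts 4 times (tabular method): alternate signs, differentiate u down to 0, integrate dv up.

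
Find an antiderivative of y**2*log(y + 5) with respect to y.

Use integration by parts with u = log(y + 5), dv = y**2 dy.
Then du = 1/(y + 5) dy and v = y**3/3.

y**3*log(y + 5)/3 - y**3/9 + 5*y**2/6 - 25*y/3 + 125*log(y + 5)/3 + C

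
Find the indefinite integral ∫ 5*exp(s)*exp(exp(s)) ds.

5*exp(exp(s)) + C

Let u = exp(s), so du = (exp(s)) ds.
Rewriting, the integral becomes 5·∫ e^u du = 5·e^u.
Substituting back, u = exp(s).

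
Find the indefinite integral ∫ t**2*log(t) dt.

Use integration by parts with u = log(t), dv = t**2 dt.
Then du = 1/t dt and v = t**3/3.

t**3*log(t)/3 - t**3/9 + C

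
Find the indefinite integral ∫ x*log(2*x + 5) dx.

Use integration by parts with u = log(2*x + 5), dv = x dx.
Then du = 2/(2*x + 5) dx and v = x**2/2.

x**2*log(2*x + 5)/2 - x**2/4 + 5*x/4 - 25*log(2*x + 5)/8 + C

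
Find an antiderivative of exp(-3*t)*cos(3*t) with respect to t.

exp(-3*t)*sin(3*t)/6 - exp(-3*t)*cos(3*t)/6 + C

Let I denote the integral. Integrate by parts with u = cos(3*t), dv = exp(-3*t) dt, so v = -exp(-3*t)/3: I = -exp(-3*t)*cos(3*t)/3 − ∫ exp(-3*t)*sin(3*t) dt.
Apply parts again with u = sin(3*t), dv = exp(-3*t) dt: ∫ exp(-3*t)*sin(3*t) dt = -exp(-3*t)*sin(3*t)/3 + I. Substituting back brings back I: I = exp(-3*t)*sin(3*t)/3 - exp(-3*t)*cos(3*t)/3 − I.
Solving for I: (1 + 1)·I equals the remaining terms, so I = (1/2)·(exp(-3*t)*sin(3*t)/3 - exp(-3*t)*cos(3*t)/3).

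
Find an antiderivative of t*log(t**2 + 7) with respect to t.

t**2*log(t**2 + 7)/2 - t**2/2 + 7*log(t**2 + 7)/2 + C

Let u = t**2 + 7, so du = (2*t) dt.
The integral becomes (1/2)·∫ log(u) du; integrate by parts with u′=log(u), dv′=du.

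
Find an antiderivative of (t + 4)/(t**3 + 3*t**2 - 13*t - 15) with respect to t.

7*log(t - 3)/32 - 3*log(t + 1)/16 - log(t + 5)/32 + C

Factor the denominator: (t - 3)*(t + 1)*(t + 5).
Partial-fraction decomposition: -1/(32*(t + 5)) - 3/(16*(t + 1)) + 7/(32*(t - 3)).
Integrate each term: A/(t−a) contributes A·log|t−a|.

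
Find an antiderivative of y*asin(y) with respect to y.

Use integration by parts with u = arcsin(y), dv = y dy.
Then du = 1/sqrt(-y**2 + 1) dy.

y**2*asin(y)/2 + y*sqrt(-y**2 + 1)/4 - asin(y)/4 + C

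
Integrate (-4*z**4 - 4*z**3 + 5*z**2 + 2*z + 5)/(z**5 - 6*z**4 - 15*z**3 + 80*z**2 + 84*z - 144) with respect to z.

-5851*log(z - 6)/720 + 1187*log(z - 4)/252 + log(z - 1)/45 + 11*log(z + 2)/144 - 43*log(z + 3)/63 + C

Factor the denominator: (z - 6)*(z - 4)*(z - 1)*(z + 2)*(z + 3).
Partial-fraction decomposition: -43/(63*(z + 3)) + 11/(144*(z + 2)) + 1/(45*(z - 1)) + 1187/(252*(z - 4)) - 5851/(720*(z - 6)).
Integrate each term: A/(z−a) contributes A·log|z−a|.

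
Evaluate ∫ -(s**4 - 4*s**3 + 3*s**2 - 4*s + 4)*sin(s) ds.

Use integration by parts with u = s**4 - 4*s**3 + 3*s**2 - 4*s + 4, dv = -sin(s) ds, so v = cos(s).
Apply parts 4 times (tabular method): alternate signs, differentiate u down to 0, integrate dv up.

s**4*cos(s) - 4*s**3*sin(s) - 4*s**3*cos(s) + 12*s**2*sin(s) - 9*s**2*cos(s) + 18*s*sin(s) + 20*s*cos(s) - 20*sin(s) + 22*cos(s) + C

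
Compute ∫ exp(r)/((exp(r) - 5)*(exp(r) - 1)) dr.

log(exp(r) - 5)/4 - log(exp(r) - 1)/4 + C

Let u = e^r, du = e^r dr.
The integral becomes ∫ du/((u-5)(u-1)); decompose into partial fractions.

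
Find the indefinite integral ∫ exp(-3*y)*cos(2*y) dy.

Let I denote the integral. Integrate by parts with u = cos(2*y), dv = exp(-3*y) dy, so v = -exp(-3*y)/3: I = -exp(-3*y)*cos(2*y)/3 − (2/3)·∫ exp(-3*y)*sin(2*y) dy.
Apply parts again with u = sin(2*y), dv = exp(-3*y) dy: ∫ exp(-3*y)*sin(2*y) dy = -exp(-3*y)*sin(2*y)/3 + (2/3)·I. Substituting back brings back I: I = 2*exp(-3*y)*sin(2*y)/9 - exp(-3*y)*cos(2*y)/3 − (4/9)·I.
Solving for I: (1 + 4/9)·I equals the remaining terms, so I = (9/13)·(2*exp(-3*y)*sin(2*y)/9 - exp(-3*y)*cos(2*y)/3).

2*exp(-3*y)*sin(2*y)/13 - 3*exp(-3*y)*cos(2*y)/13 + C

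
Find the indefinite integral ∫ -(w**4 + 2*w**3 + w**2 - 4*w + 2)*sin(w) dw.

Use integration by parts with u = w**4 + 2*w**3 + w**2 - 4*w + 2, dv = -sin(w) dw, so v = cos(w).
Apply parts 4 times (tabular method): alternate signs, differentiate u down to 0, integrate dv up.

w**4*cos(w) - 4*w**3*sin(w) + 2*w**3*cos(w) - 6*w**2*sin(w) - 11*w**2*cos(w) + 22*w*sin(w) - 16*w*cos(w) + 16*sin(w) + 24*cos(w) + C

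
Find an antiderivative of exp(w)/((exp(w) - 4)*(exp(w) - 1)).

log(exp(w) - 4)/3 - log(exp(w) - 1)/3 + C

Let u = e^w, du = e^w dw.
The integral becomes ∫ du/((u-4)(u-1)); decompose into partial fractions.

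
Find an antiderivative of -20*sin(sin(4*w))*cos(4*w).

5*cos(sin(4*w)) + C

Let u = sin(4*w), so du = (4*cos(4*w)) dw.
Rewriting, the integral becomes -5·∫ sin(u) du = -5·-cos(u).
Substituting back, u = sin(4*w).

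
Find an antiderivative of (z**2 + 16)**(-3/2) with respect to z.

Substitute z = 4·tan(θ), so dz = 4·sec(θ)^2 dθ and the radical becomes sqrt(z**2 + 16) = 4·sec(θ) by the Pythagorean identity.
Integrate the resulting trig expression in θ, then back-substitute tan(θ) = z/4, sec(θ) = sqrt(z**2 + 16)/4 (absorbing any constant into C).

z/(16*sqrt(z**2 + 16)) + C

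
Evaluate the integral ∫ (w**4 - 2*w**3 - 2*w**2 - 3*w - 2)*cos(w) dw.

w**4*sin(w) - 2*w**3*sin(w) + 4*w**3*cos(w) - 14*w**2*sin(w) - 6*w**2*cos(w) + 9*w*sin(w) - 28*w*cos(w) + 26*sin(w) + 9*cos(w) + C

Use integration by parts with u = w**4 - 2*w**3 - 2*w**2 - 3*w - 2, dv = cos(w) dw, so v = sin(w).
Apply parts 4 times (tabular method): alternate signs, differentiate u down to 0, integrate dv up.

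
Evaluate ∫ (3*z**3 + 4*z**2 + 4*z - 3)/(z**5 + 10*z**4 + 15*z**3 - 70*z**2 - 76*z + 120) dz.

Factor the denominator: (z - 2)*(z - 1)*(z + 2)*(z + 5)*(z + 6).
Partial-fraction decomposition: -531/(224*(z + 6)) + 149/(63*(z + 5)) - 19/(144*(z + 2)) - 4/(63*(z - 1)) + 45/(224*(z - 2)).
Integrate each term: A/(z−a) contributes A·log|z−a|.

45*log(z - 2)/224 - 4*log(z - 1)/63 - 19*log(z + 2)/144 + 149*log(z + 5)/63 - 531*log(z + 6)/224 + C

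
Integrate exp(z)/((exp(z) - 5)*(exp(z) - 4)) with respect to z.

log(exp(z) - 5) - log(exp(z) - 4) + C

Let u = e^z, du = e^z dz.
The integral becomes ∫ du/((u-5)(u-4)); decompose into partial fractions.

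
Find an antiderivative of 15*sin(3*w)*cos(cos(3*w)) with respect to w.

-5*sin(cos(3*w)) + C

Let u = cos(3*w), so du = (-3*sin(3*w)) dw.
Rewriting, the integral becomes -5·∫ cos(u) du = -5·sin(u).
Substituting back, u = cos(3*w).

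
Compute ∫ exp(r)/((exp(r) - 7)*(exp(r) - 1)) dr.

Let u = e^r, du = e^r dr.
The integral becomes ∫ du/((u-7)(u-1)); decompose into partial fractions.

log(exp(r) - 7)/6 - log(exp(r) - 1)/6 + C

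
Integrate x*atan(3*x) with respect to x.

Use integration by parts with u = arctan(3*x), dv = x dx.
Then du = 3/(9*x**2 + 1) dx.

x**2*atan(3*x)/2 - x/6 + atan(3*x)/18 + C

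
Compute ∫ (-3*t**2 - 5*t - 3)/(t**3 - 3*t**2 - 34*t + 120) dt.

-103*log(t - 5)/11 + 71*log(t - 4)/10 - 81*log(t + 6)/110 + C

Factor the denominator: (t - 5)*(t - 4)*(t + 6).
Partial-fraction decomposition: -81/(110*(t + 6)) + 71/(10*(t - 4)) - 103/(11*(t - 5)).
Integrate each term: A/(t−a) contributes A·log|t−a|.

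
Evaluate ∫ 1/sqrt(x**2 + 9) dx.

log(x + sqrt(x**2 + 9)) + C

Substitute x = 3·tan(θ), so dx = 3·sec(θ)^2 dθ and the radical becomes sqrt(x**2 + 9) = 3·sec(θ) by the Pythagorean identity.
Integrate the resulting trig expression in θ, then back-substitute tan(θ) = x/3, sec(θ) = sqrt(x**2 + 9)/3 (absorbing any constant into C).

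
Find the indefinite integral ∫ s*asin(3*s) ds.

s**2*asin(3*s)/2 + s*sqrt(-9*s**2 + 1)/12 - asin(3*s)/36 + C

Use integration by parts with u = arcsin(3*s), dv = s ds.
Then du = 3/sqrt(-9*s**2 + 1) ds.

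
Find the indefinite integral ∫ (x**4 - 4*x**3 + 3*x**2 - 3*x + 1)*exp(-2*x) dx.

(-2*x**4 + 4*x**3 + 6*x + 1)*exp(-2*x)/4 + C

Use integration by parts with u = x**4 - 4*x**3 + 3*x**2 - 3*x + 1, dv = exp(-2*x) dx, so v = -exp(-2*x)/2.
Apply parts 4 times (tabular method): alternate signs, differentiate u down to 0, integrate dv up.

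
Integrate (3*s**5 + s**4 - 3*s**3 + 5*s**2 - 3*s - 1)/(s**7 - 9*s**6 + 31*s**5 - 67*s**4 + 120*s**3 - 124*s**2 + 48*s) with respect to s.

Factor the denominator: s*(s - 4)*(s - 3)*(s - 1)**2*(s**2 + 4).
Partial-fraction decomposition: -(77*s + 907)/(1300*(s**2 + 4)) + 119/(225*(s - 1)) + 1/(15*(s - 1)**2) - 191/(39*(s - 3)) + 3203/(720*(s - 4)) - 1/(48*s).
Integrate each term; A/(s−a) gives A·log|s−a|; the (Bs+D)/(s²+p²) term gives a log and an atan.

-log(s)/48 + 3203*log(s - 4)/720 - 191*log(s - 3)/39 + 119*log(s - 1)/225 - 77*log(s**2 + 4)/2600 - 907*atan(s/2)/2600 - 1/(15*s - 15) + C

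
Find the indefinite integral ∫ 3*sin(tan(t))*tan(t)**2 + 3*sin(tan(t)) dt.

Let u = tan(t), so du = (tan(t)**2 + 1) dt.
Rewriting, the integral becomes 3·∫ sin(u) du = 3·-cos(u).
Substituting back, u = tan(t).

-3*cos(tan(t)) + C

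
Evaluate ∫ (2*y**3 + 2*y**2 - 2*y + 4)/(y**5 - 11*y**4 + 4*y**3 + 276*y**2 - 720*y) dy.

Factor the denominator: y*(y - 6)**2*(y - 4)*(y + 5).
Partial-fraction decomposition: -62/(1815*(y + 5)) + 13/(12*(y - 4)) - 2273/(2178*(y - 6)) + 124/(33*(y - 6)**2) - 1/(180*y).
Integrate each term; A/(y−a) gives A·log|y−a|; A/(y−a)² gives −A/(y−a).

-log(y)/180 - 2273*log(y - 6)/2178 + 13*log(y - 4)/12 - 62*log(y + 5)/1815 - 124/(33*y - 198) + C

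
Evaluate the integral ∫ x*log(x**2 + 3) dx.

x**2*log(x**2 + 3)/2 - x**2/2 + 3*log(x**2 + 3)/2 + C

Let u = x**2 + 3, so du = (2*x) dx.
The integral becomes (1/2)·∫ log(u) du; integrate by parts with u′=log(u), dv′=du.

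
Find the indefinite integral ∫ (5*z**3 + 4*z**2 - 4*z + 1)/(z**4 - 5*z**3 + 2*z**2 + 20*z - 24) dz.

32*log(z - 3) - 435*log(z - 2)/16 + 3*log(z + 2)/16 + 49/(4*z - 8) + C

Factor the denominator: (z - 3)*(z - 2)**2*(z + 2).
Partial-fraction decomposition: 3/(16*(z + 2)) - 435/(16*(z - 2)) - 49/(4*(z - 2)**2) + 32/(z - 3).
Integrate each term; A/(z−a) gives A·log|z−a|; A/(z−a)² gives −A/(z−a).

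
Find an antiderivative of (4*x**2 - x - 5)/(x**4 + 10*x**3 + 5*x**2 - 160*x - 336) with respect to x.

Factor the denominator: (x - 4)*(x + 3)*(x + 4)*(x + 7).
Partial-fraction decomposition: -3/(2*(x + 7)) + 21/(8*(x + 4)) - 17/(14*(x + 3)) + 5/(56*(x - 4)).
Integrate each term: A/(x−a) contributes A·log|x−a|.

5*log(x - 4)/56 - 17*log(x + 3)/14 + 21*log(x + 4)/8 - 3*log(x + 7)/2 + C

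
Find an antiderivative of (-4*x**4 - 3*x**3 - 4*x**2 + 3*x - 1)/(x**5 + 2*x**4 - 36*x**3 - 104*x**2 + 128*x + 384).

Factor the denominator: (x - 6)*(x - 2)*(x + 2)*(x + 4)**2.
Partial-fraction decomposition: -727/(400*(x + 4)) + 303/(40*(x + 4)**2) - 63/(128*(x + 2)) + 11/(64*(x - 2)) - 5959/(3200*(x - 6)).
Integrate each term; A/(x−a) gives A·log|x−a|; A/(x−a)² gives −A/(x−a).

-5959*log(x - 6)/3200 + 11*log(x - 2)/64 - 63*log(x + 2)/128 - 727*log(x + 4)/400 - 303/(40*x + 160) + C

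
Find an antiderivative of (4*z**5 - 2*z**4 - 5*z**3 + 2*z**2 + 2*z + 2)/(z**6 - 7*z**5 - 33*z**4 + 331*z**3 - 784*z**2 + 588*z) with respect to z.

log(z)/294 + 2433*log(z - 7)/392 - 701*log(z - 3)/120 + 445*log(z - 2)/162 + 70229*log(z + 7)/79380 - 7/(9*z - 18) + C

Factor the denominator: z*(z - 7)*(z - 3)*(z - 2)**2*(z + 7).
Partial-fraction decomposition: 70229/(79380*(z + 7)) + 445/(162*(z - 2)) + 7/(9*(z - 2)**2) - 701/(120*(z - 3)) + 2433/(392*(z - 7)) + 1/(294*z).
Integrate each term; A/(z−a) gives A·log|z−a|; A/(z−a)² gives −A/(z−a).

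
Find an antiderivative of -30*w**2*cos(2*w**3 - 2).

Let u = 2*w**3 - 2, so du = (6*w**2) dw.
Rewriting, the integral becomes -5·∫ cos(u) du = -5·sin(u).
Substituting back, u = 2*w**3 - 2.

-5*sin(2*w**3 - 2) + C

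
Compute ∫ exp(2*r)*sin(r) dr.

2*exp(2*r)*sin(r)/5 - exp(2*r)*cos(r)/5 + C

Let I denote the integral. Integrate by parts with u = sin(r), dv = exp(2*r) dr, so v = exp(2*r)/2: I = exp(2*r)*sin(r)/2 − (1/2)·∫ exp(2*r)*cos(r) dr.
Apply parts again with u = cos(r), dv = exp(2*r) dr: ∫ exp(2*r)*cos(r) dr = exp(2*r)*cos(r)/2 + (1/2)·I. Substituting back brings back I: I = exp(2*r)*sin(r)/2 - exp(2*r)*cos(r)/4 − (1/4)·I.
Solving for I: (1 + 1/4)·I equals the remaining terms, so I = (4/5)·(exp(2*r)*sin(r)/2 - exp(2*r)*cos(r)/4).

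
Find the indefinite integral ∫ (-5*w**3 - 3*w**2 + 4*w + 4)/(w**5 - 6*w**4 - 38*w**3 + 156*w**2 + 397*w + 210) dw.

Factor the denominator: (w - 7)*(w - 6)*(w + 1)**2*(w + 5).
Partial-fraction decomposition: 89/(352*(w + 5)) - 139/(6272*(w + 1)) + 1/(112*(w + 1)**2) + 1160/(539*(w - 6)) - 305/(128*(w - 7)).
Integrate each term; A/(w−a) gives A·log|w−a|; A/(w−a)² gives −A/(w−a).

-305*log(w - 7)/128 + 1160*log(w - 6)/539 - 139*log(w + 1)/6272 + 89*log(w + 5)/352 - 1/(112*w + 112) + C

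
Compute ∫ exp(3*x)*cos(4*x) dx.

4*exp(3*x)*sin(4*x)/25 + 3*exp(3*x)*cos(4*x)/25 + C

Let I denote the integral. Integrate by parts with u = cos(4*x), dv = exp(3*x) dx, so v = exp(3*x)/3: I = exp(3*x)*cos(4*x)/3 + (4/3)·∫ exp(3*x)*sin(4*x) dx.
Apply parts again with u = sin(4*x), dv = exp(3*x) dx: ∫ exp(3*x)*sin(4*x) dx = exp(3*x)*sin(4*x)/3 − (4/3)·I. Substituting back brings back I: I = 4*exp(3*x)*sin(4*x)/9 + exp(3*x)*cos(4*x)/3 − (16/9)·I.
Solving for I: (1 + 16/9)·I equals the remaining terms, so I = (9/25)·(4*exp(3*x)*sin(4*x)/9 + exp(3*x)*cos(4*x)/3).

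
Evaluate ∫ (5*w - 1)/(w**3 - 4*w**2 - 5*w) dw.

log(w)/5 + 4*log(w - 5)/5 - log(w + 1) + C

Factor the denominator: w*(w - 5)*(w + 1).
Partial-fraction decomposition: -1/(w + 1) + 4/(5*(w - 5)) + 1/(5*w).
Integrate each term: A/(w−a) contributes A·log|w−a|.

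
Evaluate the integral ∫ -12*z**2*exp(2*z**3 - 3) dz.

Let u = 2*z**3 - 3, so du = (6*z**2) dz.
Rewriting, the integral becomes -2·∫ e^u du = -2·e^u.
Substituting back, u = 2*z**3 - 3.

-2*exp(2*z**3 - 3) + C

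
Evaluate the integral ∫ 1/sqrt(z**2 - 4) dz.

Substitute z = 2·sec(θ), so dz = 2·sec(θ)*tan(θ) dθ and the radical becomes sqrt(z**2 - 4) = 2·tan(θ) by the Pythagorean identity.
Integrate the resulting trig expression in θ, then back-substitute sec(θ) = z/2, tan(θ) = sqrt(z**2 - 4)/2 (absorbing any constant into C).

log(z + sqrt(z**2 - 4)) + C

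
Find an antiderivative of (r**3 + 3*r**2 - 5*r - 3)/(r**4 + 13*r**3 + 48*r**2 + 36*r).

-log(r)/12 - 4*log(r + 1)/25 + 373*log(r + 6)/300 + 27/(10*r + 60) + C

Factor the denominator: r*(r + 1)*(r + 6)**2.
Partial-fraction decomposition: 373/(300*(r + 6)) - 27/(10*(r + 6)**2) - 4/(25*(r + 1)) - 1/(12*r).
Integrate each term; A/(r−a) gives A·log|r−a|; A/(r−a)² gives −A/(r−a).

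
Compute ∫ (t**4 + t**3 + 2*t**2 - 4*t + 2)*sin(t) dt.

-t**4*cos(t) + 4*t**3*sin(t) - t**3*cos(t) + 3*t**2*sin(t) + 10*t**2*cos(t) - 20*t*sin(t) + 10*t*cos(t) - 10*sin(t) - 22*cos(t) + C

Use integration by parts with u = t**4 + t**3 + 2*t**2 - 4*t + 2, dv = sin(t) dt, so v = -cos(t).
Apply parts 4 times (tabular method): alternate signs, differentiate u down to 0, integrate dv up.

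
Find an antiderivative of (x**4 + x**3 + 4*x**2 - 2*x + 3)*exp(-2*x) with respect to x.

Use integration by parts with u = x**4 + x**3 + 4*x**2 - 2*x + 3, dv = exp(-2*x) dx, so v = -exp(-2*x)/2.
Apply parts 4 times (tabular method): alternate signs, differentiate u down to 0, integrate dv up.

(-4*x**4 - 12*x**3 - 34*x**2 - 26*x - 25)*exp(-2*x)/8 + C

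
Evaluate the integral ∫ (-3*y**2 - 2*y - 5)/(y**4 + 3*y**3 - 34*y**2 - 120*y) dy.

Factor the denominator: y*(y - 6)*(y + 4)*(y + 5).
Partial-fraction decomposition: 14/(11*(y + 5)) - 9/(8*(y + 4)) - 25/(132*(y - 6)) + 1/(24*y).
Integrate each term: A/(y−a) contributes A·log|y−a|.

log(y)/24 - 25*log(y - 6)/132 - 9*log(y + 4)/8 + 14*log(y + 5)/11 + C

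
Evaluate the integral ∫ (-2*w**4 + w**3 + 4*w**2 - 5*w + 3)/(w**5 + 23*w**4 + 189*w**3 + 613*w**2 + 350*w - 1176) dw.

log(w - 1)/2240 + 163*log(w + 4)/30 - 2631*log(w + 6)/14 + 34655*log(w + 7)/192 - 1637/(8*w + 56) + C

Factor the denominator: (w - 1)*(w + 4)*(w + 6)*(w + 7)**2.
Partial-fraction decomposition: 34655/(192*(w + 7)) + 1637/(8*(w + 7)**2) - 2631/(14*(w + 6)) + 163/(30*(w + 4)) + 1/(2240*(w - 1)).
Integrate each term; A/(w−a) gives A·log|w−a|; A/(w−a)² gives −A/(w−a).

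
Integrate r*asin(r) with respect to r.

r**2*asin(r)/2 + r*sqrt(-r**2 + 1)/4 - asin(r)/4 + C

Use integration by parts with u = arcsin(r), dv = r dr.
Then du = 1/sqrt(-r**2 + 1) dr.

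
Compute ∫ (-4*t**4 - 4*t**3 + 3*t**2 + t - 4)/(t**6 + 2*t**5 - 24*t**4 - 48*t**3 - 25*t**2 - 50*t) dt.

2*log(t)/25 - 731*log(t - 5)/2275 - 13*log(t + 2)/105 + 967*log(t + 5)/1950 - 17*log(t**2 + 1)/260 - 21*atan(t)/130 + C

Factor the denominator: t*(t - 5)*(t + 2)*(t + 5)*(t**2 + 1).
Partial-fraction decomposition: -(17*t + 21)/(130*(t**2 + 1)) + 967/(1950*(t + 5)) - 13/(105*(t + 2)) - 731/(2275*(t - 5)) + 2/(25*t).
Integrate each term; A/(t−a) gives A·log|t−a|; the (Bt+D)/(t²+p²) term gives a log and an atan.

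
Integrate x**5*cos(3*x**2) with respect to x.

x**4*sin(3*x**2)/6 + x**2*cos(3*x**2)/9 - sin(3*x**2)/27 + C

Let u = x², du = 2x dx; rewrite as (1/2)∫ u^2·cos(3u) du.
Now integrate by parts 2 times.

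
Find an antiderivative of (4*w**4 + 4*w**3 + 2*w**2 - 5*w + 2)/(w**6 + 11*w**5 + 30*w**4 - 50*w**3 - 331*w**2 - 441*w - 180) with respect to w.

437*log(w - 3)/5376 + 41*log(w + 1)/192 - 251*log(w + 3)/48 + 274*log(w + 4)/21 - 2077*log(w + 5)/256 + 3/(32*w + 32) + C

Factor the denominator: (w - 3)*(w + 1)**2*(w + 3)*(w + 4)*(w + 5).
Partial-fraction decomposition: -2077/(256*(w + 5)) + 274/(21*(w + 4)) - 251/(48*(w + 3)) + 41/(192*(w + 1)) - 3/(32*(w + 1)**2) + 437/(5376*(w - 3)).
Integrate each term; A/(w−a) gives A·log|w−a|; A/(w−a)² gives −A/(w−a).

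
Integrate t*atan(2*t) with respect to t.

Use integration by parts with u = arctan(2*t), dv = t dt.
Then du = 2/(4*t**2 + 1) dt.

t**2*atan(2*t)/2 - t/4 + atan(2*t)/8 + C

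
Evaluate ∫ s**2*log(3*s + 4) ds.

s**3*log(3*s + 4)/3 - s**3/9 + 2*s**2/9 - 16*s/27 + 64*log(3*s + 4)/81 + C

Use integration by parts with u = log(3*s + 4), dv = s**2 ds.
Then du = 3/(3*s + 4) ds and v = s**3/3.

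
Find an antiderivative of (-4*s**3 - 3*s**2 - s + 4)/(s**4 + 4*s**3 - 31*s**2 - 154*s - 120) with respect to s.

Factor the denominator: (s - 6)*(s + 1)*(s + 4)*(s + 5).
Partial-fraction decomposition: -217/(22*(s + 5)) + 36/(5*(s + 4)) - 1/(14*(s + 1)) - 487/(385*(s - 6)).
Integrate each term: A/(s−a) contributes A·log|s−a|.

-487*log(s - 6)/385 - log(s + 1)/14 + 36*log(s + 4)/5 - 217*log(s + 5)/22 + C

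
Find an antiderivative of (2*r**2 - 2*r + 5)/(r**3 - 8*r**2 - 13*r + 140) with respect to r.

89*log(r - 7)/22 - 5*log(r - 5)/2 + 5*log(r + 4)/11 + C

Factor the denominator: (r - 7)*(r - 5)*(r + 4).
Partial-fraction decomposition: 5/(11*(r + 4)) - 5/(2*(r - 5)) + 89/(22*(r - 7)).
Integrate each term: A/(r−a) contributes A·log|r−a|.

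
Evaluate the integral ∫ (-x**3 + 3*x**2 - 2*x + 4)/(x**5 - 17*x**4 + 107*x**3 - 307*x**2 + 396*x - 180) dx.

-29*log(x - 6)/15 + 7*log(x - 5)/3 - log(x - 3)/6 - log(x - 2)/3 + log(x - 1)/10 + C

Factor the denominator: (x - 6)*(x - 5)*(x - 3)*(x - 2)*(x - 1).
Partial-fraction decomposition: 1/(10*(x - 1)) - 1/(3*(x - 2)) - 1/(6*(x - 3)) + 7/(3*(x - 5)) - 29/(15*(x - 6)).
Integrate each term: A/(x−a) contributes A·log|x−a|.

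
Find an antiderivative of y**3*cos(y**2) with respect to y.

Let u = y², du = 2y dy; rewrite as (1/2)∫ u^1·cos(1u) du.
Now integrate by parts 1 time.

y**2*sin(y**2)/2 + cos(y**2)/2 + C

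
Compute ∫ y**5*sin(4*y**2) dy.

-y**4*cos(4*y**2)/8 + y**2*sin(4*y**2)/16 + cos(4*y**2)/64 + C

Let u = y², du = 2y dy; rewrite as (1/2)∫ u^2·sin(4u) du.
Now integrate by parts 2 times.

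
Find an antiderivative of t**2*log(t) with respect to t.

Use integration by parts with u = log(t), dv = t**2 dt.
Then du = 1/t dt and v = t**3/3.

t**3*log(t)/3 - t**3/9 + C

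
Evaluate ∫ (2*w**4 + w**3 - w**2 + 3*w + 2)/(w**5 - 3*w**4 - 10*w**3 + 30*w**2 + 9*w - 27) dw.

Factor the denominator: (w - 3)**2*(w - 1)*(w + 1)*(w + 3).
Partial-fraction decomposition: 119/(288*(w + 3)) + 1/(64*(w + 1)) + 7/(32*(w - 1)) + 779/(576*(w - 3)) + 191/(48*(w - 3)**2).
Integrate each term; A/(w−a) gives A·log|w−a|; A/(w−a)² gives −A/(w−a).

779*log(w - 3)/576 + 7*log(w - 1)/32 + log(w + 1)/64 + 119*log(w + 3)/288 - 191/(48*w - 144) + C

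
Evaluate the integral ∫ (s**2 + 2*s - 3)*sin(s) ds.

Use integration by parts with u = s**2 + 2*s - 3, dv = sin(s) ds, so v = -cos(s).
Apply parts 2 times (tabular method): alternate signs, differentiate u down to 0, integrate dv up.

-s**2*cos(s) + 2*s*sin(s) - 2*s*cos(s) + 2*sin(s) + 5*cos(s) + C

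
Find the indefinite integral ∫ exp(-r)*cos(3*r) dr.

Let I denote the integral. Integrate by parts with u = cos(3*r), dv = exp(-r) dr, so v = -exp(-r): I = -exp(-r)*cos(3*r) − 3·∫ exp(-r)*sin(3*r) dr.
Apply parts again with u = sin(3*r), dv = exp(-r) dr: ∫ exp(-r)*sin(3*r) dr = -exp(-r)*sin(3*r) + 3·I. Substituting back brings back I: I = 3*exp(-r)*sin(3*r) - exp(-r)*cos(3*r) − 9·I.
Solving for I: (1 + 9)·I equals the remaining terms, so I = (1/10)·(3*exp(-r)*sin(3*r) - exp(-r)*cos(3*r)).

3*exp(-r)*sin(3*r)/10 - exp(-r)*cos(3*r)/10 + C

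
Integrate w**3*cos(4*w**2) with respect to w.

w**2*sin(4*w**2)/8 + cos(4*w**2)/32 + C

Let u = w², du = 2w dw; rewrite as (1/2)∫ u^1·cos(4u) du.
Now integrate by parts 1 time.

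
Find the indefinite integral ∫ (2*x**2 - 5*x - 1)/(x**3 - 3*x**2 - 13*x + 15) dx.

Factor the denominator: (x - 5)*(x - 1)*(x + 3).
Partial-fraction decomposition: 1/(x + 3) + 1/(4*(x - 1)) + 3/(4*(x - 5)).
Integrate each term: A/(x−a) contributes A·log|x−a|.

3*log(x - 5)/4 + log(x - 1)/4 + log(x + 3) + C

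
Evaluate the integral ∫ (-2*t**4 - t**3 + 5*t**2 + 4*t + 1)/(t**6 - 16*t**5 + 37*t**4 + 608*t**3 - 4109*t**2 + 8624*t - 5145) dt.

Factor the denominator: (t - 7)**2*(t - 5)*(t - 3)*(t - 1)*(t + 7).
Partial-fraction decomposition: 4241/(188160*(t + 7)) + 7/(2304*(t - 1)) + 131/(640*(t - 3)) - 1229/(384*(t - 5)) + 167665/(56448*(t - 7)) - 4871/(672*(t - 7)**2).
Integrate each term; A/(t−a) gives A·log|t−a|; A/(t−a)² gives −A/(t−a).

167665*log(t - 7)/56448 - 1229*log(t - 5)/384 + 131*log(t - 3)/640 + 7*log(t - 1)/2304 + 4241*log(t + 7)/188160 + 4871/(672*t - 4704) + C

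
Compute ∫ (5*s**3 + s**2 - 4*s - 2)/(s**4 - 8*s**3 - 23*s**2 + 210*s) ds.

Factor the denominator: s*(s - 7)*(s - 6)*(s + 5).
Partial-fraction decomposition: 97/(110*(s + 5)) - 545/(33*(s - 6)) + 289/(14*(s - 7)) - 1/(105*s).
Integrate each term: A/(s−a) contributes A·log|s−a|.

-log(s)/105 + 289*log(s - 7)/14 - 545*log(s - 6)/33 + 97*log(s + 5)/110 + C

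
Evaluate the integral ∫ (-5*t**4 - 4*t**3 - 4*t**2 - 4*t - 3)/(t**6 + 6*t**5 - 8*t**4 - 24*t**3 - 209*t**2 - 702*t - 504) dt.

-1619*log(t - 4)/8250 + log(t + 1)/75 - 59*log(t + 2)/390 + 2701*log(t + 7)/4785 - 5426*log(t**2 + 9)/47125 - 8686*atan(t/3)/47125 + C

Factor the denominator: (t - 4)*(t + 1)*(t + 2)*(t + 7)*(t**2 + 9).
Partial-fraction decomposition: -2*(5426*t + 13029)/(47125*(t**2 + 9)) + 2701/(4785*(t + 7)) - 59/(390*(t + 2)) + 1/(75*(t + 1)) - 1619/(8250*(t - 4)).
Integrate each term; A/(t−a) gives A·log|t−a|; the (Bt+D)/(t²+p²) term gives a log and an atan.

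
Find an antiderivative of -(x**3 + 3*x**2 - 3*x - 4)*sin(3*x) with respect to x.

Use integration by parts with u = x**3 + 3*x**2 - 3*x - 4, dv = -sin(3*x) dx, so v = cos(3*x)/3.
Apply parts 3 times (tabular method): alternate signs, differentiate u down to 0, integrate dv up.

x**3*cos(3*x)/3 - x**2*sin(3*x)/3 + x**2*cos(3*x) - 2*x*sin(3*x)/3 - 11*x*cos(3*x)/9 + 11*sin(3*x)/27 - 14*cos(3*x)/9 + C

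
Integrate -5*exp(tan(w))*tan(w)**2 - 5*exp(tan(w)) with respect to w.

-5*exp(tan(w)) + C

Let u = tan(w), so du = (tan(w)**2 + 1) dw.
Rewriting, the integral becomes -5·∫ e^u du = -5·e^u.
Substituting back, u = tan(w).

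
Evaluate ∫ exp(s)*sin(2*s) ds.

Let I denote the integral. Integrate by parts with u = sin(2*s), dv = exp(s) ds, so v = exp(s): I = exp(s)*sin(2*s) − 2·∫ exp(s)*cos(2*s) ds.
Apply parts again with u = cos(2*s), dv = exp(s) ds: ∫ exp(s)*cos(2*s) ds = exp(s)*cos(2*s) + 2·I. Substituting back brings back I: I = exp(s)*sin(2*s) - 2*exp(s)*cos(2*s) − 4·I.
Solving for I: (1 + 4)·I equals the remaining terms, so I = (1/5)·(exp(s)*sin(2*s) - 2*exp(s)*cos(2*s)).

exp(s)*sin(2*s)/5 - 2*exp(s)*cos(2*s)/5 + C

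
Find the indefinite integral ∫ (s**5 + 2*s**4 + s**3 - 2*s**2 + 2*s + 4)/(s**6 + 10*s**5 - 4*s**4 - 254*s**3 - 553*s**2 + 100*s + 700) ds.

93*log(s - 5)/490 - log(s - 1)/216 + 454*log(s + 2)/3675 - 257*log(s + 5)/135 + 519*log(s + 7)/200 + 16/(315*s + 630) + C

Factor the denominator: (s - 5)*(s - 1)*(s + 2)**2*(s + 5)*(s + 7).
Partial-fraction decomposition: 519/(200*(s + 7)) - 257/(135*(s + 5)) + 454/(3675*(s + 2)) - 16/(315*(s + 2)**2) - 1/(216*(s - 1)) + 93/(490*(s - 5)).
Integrate each term; A/(s−a) gives A·log|s−a|; A/(s−a)² gives −A/(s−a).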